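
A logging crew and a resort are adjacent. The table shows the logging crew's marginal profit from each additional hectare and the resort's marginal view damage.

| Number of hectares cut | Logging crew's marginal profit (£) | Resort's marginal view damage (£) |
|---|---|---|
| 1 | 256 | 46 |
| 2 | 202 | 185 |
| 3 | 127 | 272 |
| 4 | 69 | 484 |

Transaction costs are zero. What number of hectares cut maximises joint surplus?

Bargaining reaches the level where marginal profit last exceeds marginal view damage.
That holds through level 2 (202 ≥ 185) but not at 3 (127 < 272).

2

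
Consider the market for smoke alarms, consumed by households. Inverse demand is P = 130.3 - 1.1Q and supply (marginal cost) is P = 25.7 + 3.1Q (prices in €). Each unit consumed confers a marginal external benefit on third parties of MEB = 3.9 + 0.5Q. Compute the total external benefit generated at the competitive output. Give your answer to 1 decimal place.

Market equilibrium (private): 25.7 + 3.1Q = 130.3 - 1.1Q → Q_m = 24.9048.
Total external benefit = ∫₀^{Q_m} (3.9 + 0.5Q) dQ = 3.9×24.9048 + ½×0.5×24.9048² = 252.1910.

€252.2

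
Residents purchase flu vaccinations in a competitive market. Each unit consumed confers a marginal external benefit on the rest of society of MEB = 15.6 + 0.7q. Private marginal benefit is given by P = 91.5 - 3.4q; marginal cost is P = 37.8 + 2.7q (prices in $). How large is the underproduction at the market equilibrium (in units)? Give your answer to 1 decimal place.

Market equilibrium (private): 37.8 + 2.7q = 91.5 - 3.4q → q_m = 8.8033.
Social marginal benefit = demand + MEB = 107.1 - 2.7q.
Set SMB = MC: 107.1 - 2.7q = 37.8 + 2.7q → q* = 12.8333.
Gap = |8.8033 − 12.8333| = 4.0300.

4.0 units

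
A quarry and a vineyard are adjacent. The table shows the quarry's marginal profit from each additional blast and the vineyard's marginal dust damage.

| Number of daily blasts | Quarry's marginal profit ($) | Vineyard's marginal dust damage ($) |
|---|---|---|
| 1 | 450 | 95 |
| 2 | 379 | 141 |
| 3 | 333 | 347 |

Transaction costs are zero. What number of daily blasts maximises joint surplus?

2

Bargaining reaches the level where marginal profit last exceeds marginal dust damage.
That holds through level 2 (379 ≥ 141) but not at 3 (333 < 347).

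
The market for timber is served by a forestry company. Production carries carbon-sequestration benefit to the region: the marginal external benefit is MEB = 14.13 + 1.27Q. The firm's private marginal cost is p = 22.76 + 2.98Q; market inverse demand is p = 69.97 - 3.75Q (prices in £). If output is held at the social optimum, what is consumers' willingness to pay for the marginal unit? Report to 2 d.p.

P = £27.84

Social marginal cost = private MC − MEB = 8.63 + 1.71Q.
Set SMC = demand: 8.63 + 1.71Q = 69.97 - 3.75Q → Q* = 11.2344.
Consumer price on the demand curve at Q*: 69.97 − 3.75×11.2344 = 27.8410.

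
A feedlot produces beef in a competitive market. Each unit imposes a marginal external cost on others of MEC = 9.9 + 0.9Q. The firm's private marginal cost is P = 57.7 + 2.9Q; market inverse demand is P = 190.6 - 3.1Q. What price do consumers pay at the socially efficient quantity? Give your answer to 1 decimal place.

Social marginal cost = private MC + MEC = 67.6 + 3.8Q.
Set SMC = demand: 67.6 + 3.8Q = 190.6 - 3.1Q → Q* = 17.8261.
Consumer price on the demand curve at Q*: 190.6 − 3.1×17.8261 = 135.3391.

P = 135.3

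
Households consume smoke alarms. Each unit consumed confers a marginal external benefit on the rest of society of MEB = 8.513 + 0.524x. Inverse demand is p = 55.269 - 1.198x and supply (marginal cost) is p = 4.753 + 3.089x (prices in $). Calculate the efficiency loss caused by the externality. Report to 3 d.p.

DWL = $28.664

Market equilibrium (private): 4.753 + 3.089x = 55.269 - 1.198x → x_m = 11.7835.
Social marginal benefit = demand + MEB = 63.782 - 0.674x.
Set SMB = MC: 63.782 - 0.674x = 4.753 + 3.089x → x* = 15.6867.
Between x* and x_m the wedge SMB − MC runs linearly from 0 to MEB(x_m), so the loss is a triangle.
DWL = ½ × 3.9032 × 14.6876 = 28.6643.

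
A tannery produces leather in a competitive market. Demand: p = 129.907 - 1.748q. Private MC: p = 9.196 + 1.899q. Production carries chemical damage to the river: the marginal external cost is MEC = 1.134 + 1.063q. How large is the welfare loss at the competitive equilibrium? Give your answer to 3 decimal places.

Market equilibrium (private): 9.196 + 1.899q = 129.907 - 1.748q → q_m = 33.0987.
Social marginal cost = private MC + MEC = 10.330 + 2.962q.
Set SMC = demand: 10.330 + 2.962q = 129.907 - 1.748q → q* = 25.3879.
The welfare-loss triangle has base |q_m − q*| and height MEC(q_m) (the vertical gap between SMC and demand is zero at q* and MEC at q_m).
DWL = ½ × 7.7108 × 36.3179 = 140.0200.

DWL = 140.020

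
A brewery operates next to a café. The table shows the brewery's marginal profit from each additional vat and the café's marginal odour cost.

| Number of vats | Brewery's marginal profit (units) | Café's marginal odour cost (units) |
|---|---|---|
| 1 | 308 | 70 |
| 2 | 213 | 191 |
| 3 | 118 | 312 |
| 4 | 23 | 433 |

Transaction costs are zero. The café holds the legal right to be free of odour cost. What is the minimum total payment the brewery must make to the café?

Efficient level: marginal profit ≥ marginal odour cost through level 2, so k* = 2.
With the café holding the right, the brewery must at least compensate total damage at k*: 70 + 191 = 261.

261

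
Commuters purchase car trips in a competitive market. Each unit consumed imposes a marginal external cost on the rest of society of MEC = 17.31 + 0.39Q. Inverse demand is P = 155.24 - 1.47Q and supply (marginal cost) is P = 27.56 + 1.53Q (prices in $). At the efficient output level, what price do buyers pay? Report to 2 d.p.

Social marginal benefit = demand − MEC = 137.93 - 1.86Q.
Set SMB = MC: 137.93 - 1.86Q = 27.56 + 1.53Q → Q* = 32.5575.
Consumer price on the demand curve at Q*: 155.24 − 1.47×32.5575 = 107.3805.

P = $107.38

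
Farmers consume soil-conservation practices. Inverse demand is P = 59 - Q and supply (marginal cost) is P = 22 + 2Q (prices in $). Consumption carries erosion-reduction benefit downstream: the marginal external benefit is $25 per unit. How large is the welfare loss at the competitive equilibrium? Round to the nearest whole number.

DWL = $104

Market equilibrium (private): 22 + 2Q = 59 - Q → Q_m = 12.3333.
Social marginal benefit = demand + MEB = 84 - Q.
Set SMB = MC: 84 - Q = 22 + 2Q → Q* = 20.6667.
The loss is the area between SMB and MC from Q* to Q_m; with linear curves that's a triangle of height MEB(Q_m).
DWL = ½ × 8.3334 × 25.0000 = 104.1675.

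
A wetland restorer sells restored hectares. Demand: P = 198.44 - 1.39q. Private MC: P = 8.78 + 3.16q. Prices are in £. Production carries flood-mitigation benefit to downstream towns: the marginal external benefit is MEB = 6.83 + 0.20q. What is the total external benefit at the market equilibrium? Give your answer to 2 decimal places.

Market equilibrium (private): 8.78 + 3.16q = 198.44 - 1.39q → q_m = 41.6835.
Total external benefit = ∫₀^{q_m} (6.83 + 0.20q) dq = 6.83×41.6835 + ½×0.20×41.6835² = 458.4497.

£458.45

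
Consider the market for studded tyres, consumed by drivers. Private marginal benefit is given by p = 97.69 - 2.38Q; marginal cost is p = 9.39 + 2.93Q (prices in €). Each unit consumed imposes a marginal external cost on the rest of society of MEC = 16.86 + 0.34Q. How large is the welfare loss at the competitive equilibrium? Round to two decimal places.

DWL = €44.86

Market equilibrium (private): 9.39 + 2.93Q = 97.69 - 2.38Q → Q_m = 16.6290.
Social marginal benefit = demand − MEC = 80.83 - 2.72Q.
Set SMB = MC: 80.83 - 2.72Q = 9.39 + 2.93Q → Q* = 12.6442.
Height of the DWL triangle at Q_m is MC(Q_m) − SMB(Q_m) = MEC(Q_m) = 22.5139.
DWL = ½ × 3.9848 × 22.5139 = 44.8567.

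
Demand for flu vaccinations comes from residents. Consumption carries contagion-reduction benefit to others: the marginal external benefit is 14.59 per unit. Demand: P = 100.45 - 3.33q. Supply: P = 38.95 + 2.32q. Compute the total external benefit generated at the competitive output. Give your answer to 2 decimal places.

158.81

Market equilibrium (private): 38.95 + 2.32q = 100.45 - 3.33q → q_m = 10.8850.
Total external benefit = MEB × q_m = 14.59 × 10.8850 = 158.8122.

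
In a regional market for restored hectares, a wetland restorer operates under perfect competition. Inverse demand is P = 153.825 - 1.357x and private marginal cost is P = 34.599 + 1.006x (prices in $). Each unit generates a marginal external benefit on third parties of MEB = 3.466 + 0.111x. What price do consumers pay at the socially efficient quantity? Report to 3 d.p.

P = $79.894

Social marginal cost = private MC − MEB = 31.133 + 0.895x.
Set SMC = demand: 31.133 + 0.895x = 153.825 - 1.357x → x* = 54.4813.
Consumer price on the demand curve at x*: 153.825 − 1.357×54.4813 = 79.8939.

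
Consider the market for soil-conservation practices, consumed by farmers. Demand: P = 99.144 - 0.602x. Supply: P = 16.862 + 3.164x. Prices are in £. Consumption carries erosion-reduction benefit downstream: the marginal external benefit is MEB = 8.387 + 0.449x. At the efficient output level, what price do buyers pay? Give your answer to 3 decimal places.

P = £82.689

Social marginal benefit = demand + MEB = 107.531 - 0.153x.
Set SMB = MC: 107.531 - 0.153x = 16.862 + 3.164x → x* = 27.3346.
Consumer price on the demand curve at x*: 99.144 − 0.602×27.3346 = 82.6886.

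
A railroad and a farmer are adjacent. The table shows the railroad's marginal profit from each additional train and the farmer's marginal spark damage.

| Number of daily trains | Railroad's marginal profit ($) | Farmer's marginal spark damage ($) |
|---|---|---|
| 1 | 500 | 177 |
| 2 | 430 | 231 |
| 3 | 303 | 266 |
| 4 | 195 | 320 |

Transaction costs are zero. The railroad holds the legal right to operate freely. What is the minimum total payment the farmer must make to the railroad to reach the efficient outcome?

Left alone the railroad would choose level 4 (marginal profit stays positive).
Efficient level: k* = 3 (marginal profit ≥ marginal spark damage through 3).
The farmer must at least cover the railroad's forgone profit from cutting 4→3: 195 = 195.

$195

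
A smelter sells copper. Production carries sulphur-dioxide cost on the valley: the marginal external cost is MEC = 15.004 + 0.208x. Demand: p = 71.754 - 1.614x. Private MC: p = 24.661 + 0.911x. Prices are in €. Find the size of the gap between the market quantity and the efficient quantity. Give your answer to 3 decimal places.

6.909 units

Market equilibrium (private): 24.661 + 0.911x = 71.754 - 1.614x → x_m = 18.6507.
Social marginal cost = private MC + MEC = 39.665 + 1.119x.
Set SMC = demand: 39.665 + 1.119x = 71.754 - 1.614x → x* = 11.7413.
Gap = |18.6507 − 11.7413| = 6.9094.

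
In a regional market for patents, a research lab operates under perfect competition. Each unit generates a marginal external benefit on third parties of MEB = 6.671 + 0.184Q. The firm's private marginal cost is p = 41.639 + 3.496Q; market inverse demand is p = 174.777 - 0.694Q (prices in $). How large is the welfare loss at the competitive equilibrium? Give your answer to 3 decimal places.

Market equilibrium (private): 41.639 + 3.496Q = 174.777 - 0.694Q → Q_m = 31.7752.
Social marginal cost = private MC − MEB = 34.968 + 3.312Q.
Set SMC = demand: 34.968 + 3.312Q = 174.777 - 0.694Q → Q* = 34.8999.
Between Q* and Q_m the wedge demand − SMC runs linearly from 0 to MEB(Q_m), so the loss is a triangle.
DWL = ½ × 3.1247 × 12.5176 = 19.5569.

DWL = $19.557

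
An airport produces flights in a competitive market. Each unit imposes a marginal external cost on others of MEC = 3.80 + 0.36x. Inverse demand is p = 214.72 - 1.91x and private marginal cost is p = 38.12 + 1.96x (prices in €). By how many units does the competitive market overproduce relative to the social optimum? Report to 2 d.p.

4.78 units

Market equilibrium (private): 38.12 + 1.96x = 214.72 - 1.91x → x_m = 45.6331.
Social marginal cost = private MC + MEC = 41.92 + 2.32x.
Set SMC = demand: 41.92 + 2.32x = 214.72 - 1.91x → x* = 40.8511.
Gap = |45.6331 − 40.8511| = 4.7820.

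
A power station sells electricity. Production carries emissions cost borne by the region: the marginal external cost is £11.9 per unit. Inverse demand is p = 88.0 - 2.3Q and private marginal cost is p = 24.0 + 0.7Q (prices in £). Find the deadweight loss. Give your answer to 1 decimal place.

DWL = £23.6

Market equilibrium (private): 24.0 + 0.7Q = 88.0 - 2.3Q → Q_m = 21.3333.
Social marginal cost = private MC + MEC = 35.9 + 0.7Q.
Set SMC = demand: 35.9 + 0.7Q = 88.0 - 2.3Q → Q* = 17.3667.
Height of the DWL triangle at Q_m is SMC(Q_m) − demand(Q_m) = MEC(Q_m) = 11.9000.
DWL = ½ × 3.9666 × 11.9000 = 23.6013.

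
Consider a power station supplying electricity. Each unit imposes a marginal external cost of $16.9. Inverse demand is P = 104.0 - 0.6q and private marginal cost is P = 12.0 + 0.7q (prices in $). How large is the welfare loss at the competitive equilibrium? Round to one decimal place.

Market equilibrium (private): 12.0 + 0.7q = 104.0 - 0.6q → q_m = 70.7692.
Social marginal cost = private MC + MEC = 28.9 + 0.7q.
Set SMC = demand: 28.9 + 0.7q = 104.0 - 0.6q → q* = 57.7692.
Between q* and q_m the wedge SMC − demand runs linearly from 0 to MEC(q_m), so the loss is a triangle.
DWL = ½ × 13.0000 × 16.9000 = 109.8500.

DWL = $109.9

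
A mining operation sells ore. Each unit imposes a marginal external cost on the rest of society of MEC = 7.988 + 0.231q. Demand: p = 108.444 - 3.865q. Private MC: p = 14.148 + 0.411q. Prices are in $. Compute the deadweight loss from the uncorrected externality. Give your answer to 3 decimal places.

DWL = $18.986

Market equilibrium (private): 14.148 + 0.411q = 108.444 - 3.865q → q_m = 22.0524.
Social marginal cost = private MC + MEC = 22.136 + 0.642q.
Set SMC = demand: 22.136 + 0.642q = 108.444 - 3.865q → q* = 19.1498.
The welfare-loss triangle has base |q_m − q*| and height MEC(q_m) (the vertical gap between SMC and demand is zero at q* and MEC at q_m).
DWL = ½ × 2.9026 × 13.0821 = 18.9861.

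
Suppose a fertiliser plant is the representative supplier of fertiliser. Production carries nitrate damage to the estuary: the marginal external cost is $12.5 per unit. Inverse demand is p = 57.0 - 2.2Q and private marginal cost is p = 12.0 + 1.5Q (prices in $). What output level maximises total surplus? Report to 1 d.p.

Q* = 8.8

Social marginal cost = private MC + MEC = 24.5 + 1.5Q.
Set SMC = demand: 24.5 + 1.5Q = 57.0 - 2.2Q → Q* = 8.7838.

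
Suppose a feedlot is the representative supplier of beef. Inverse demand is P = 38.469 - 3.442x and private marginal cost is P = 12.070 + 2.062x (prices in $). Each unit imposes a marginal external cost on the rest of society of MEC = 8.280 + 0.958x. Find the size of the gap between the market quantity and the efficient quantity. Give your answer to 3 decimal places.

1.992 units

Market equilibrium (private): 12.070 + 2.062x = 38.469 - 3.442x → x_m = 4.7963.
Social marginal cost = private MC + MEC = 20.350 + 3.020x.
Set SMC = demand: 20.350 + 3.020x = 38.469 - 3.442x → x* = 2.8039.
Gap = |4.7963 − 2.8039| = 1.9924.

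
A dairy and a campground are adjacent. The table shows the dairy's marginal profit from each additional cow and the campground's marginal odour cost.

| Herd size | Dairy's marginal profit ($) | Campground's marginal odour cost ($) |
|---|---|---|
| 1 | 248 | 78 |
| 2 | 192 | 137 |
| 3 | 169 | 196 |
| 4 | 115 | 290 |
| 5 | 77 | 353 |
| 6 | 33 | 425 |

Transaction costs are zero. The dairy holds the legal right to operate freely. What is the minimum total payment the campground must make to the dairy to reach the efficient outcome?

Left alone the dairy would choose level 6 (marginal profit stays positive).
Efficient level: k* = 2 (marginal profit ≥ marginal odour cost through 2).
The campground must at least cover the dairy's forgone profit from cutting 6→2: 169 + 115 + 77 + 33 = 394.

$394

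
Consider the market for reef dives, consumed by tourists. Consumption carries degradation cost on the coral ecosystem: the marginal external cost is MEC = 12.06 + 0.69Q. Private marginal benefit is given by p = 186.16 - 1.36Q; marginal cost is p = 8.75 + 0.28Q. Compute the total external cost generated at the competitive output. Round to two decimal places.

Market equilibrium (private): 8.75 + 0.28Q = 186.16 - 1.36Q → Q_m = 108.1768.
Total external cost = ∫₀^{Q_m} (12.06 + 0.69Q) dQ = 12.06×108.1768 + ½×0.69×108.1768² = 5341.8781.

5341.88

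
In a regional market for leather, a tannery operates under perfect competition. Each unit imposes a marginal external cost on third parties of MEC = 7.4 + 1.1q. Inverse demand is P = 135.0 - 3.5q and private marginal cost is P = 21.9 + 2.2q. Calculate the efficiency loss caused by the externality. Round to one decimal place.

Market equilibrium (private): 21.9 + 2.2q = 135.0 - 3.5q → q_m = 19.8421.
Social marginal cost = private MC + MEC = 29.3 + 3.3q.
Set SMC = demand: 29.3 + 3.3q = 135.0 - 3.5q → q* = 15.5441.
The loss is the area between SMC and demand from q* to q_m; with linear curves that's a triangle of height MEC(q_m).
DWL = ½ × 4.2980 × 29.2263 = 62.8073.

DWL = 62.8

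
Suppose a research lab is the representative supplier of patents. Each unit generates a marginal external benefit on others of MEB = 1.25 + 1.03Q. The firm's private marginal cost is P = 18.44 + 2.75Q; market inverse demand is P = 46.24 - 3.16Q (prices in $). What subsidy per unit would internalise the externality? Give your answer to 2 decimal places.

Social marginal cost = private MC − MEB = 17.19 + 1.72Q.
Set SMC = demand: 17.19 + 1.72Q = 46.24 - 3.16Q → Q* = 5.9529.
The Pigouvian subsidy equals MEB at Q*: 1.25 + 1.03×5.9529 = 7.3815.

subsidy = $7.38 per unit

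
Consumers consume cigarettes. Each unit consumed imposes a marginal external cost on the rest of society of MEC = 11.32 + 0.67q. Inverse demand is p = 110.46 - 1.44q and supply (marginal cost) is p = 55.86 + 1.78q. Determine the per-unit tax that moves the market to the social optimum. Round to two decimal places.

Social marginal benefit = demand − MEC = 99.14 - 2.11q.
Set SMB = MC: 99.14 - 2.11q = 55.86 + 1.78q → q* = 11.1260.
The Pigouvian tax equals MEC at q*: 11.32 + 0.67×11.1260 = 18.7744.

tax = 18.77 per unit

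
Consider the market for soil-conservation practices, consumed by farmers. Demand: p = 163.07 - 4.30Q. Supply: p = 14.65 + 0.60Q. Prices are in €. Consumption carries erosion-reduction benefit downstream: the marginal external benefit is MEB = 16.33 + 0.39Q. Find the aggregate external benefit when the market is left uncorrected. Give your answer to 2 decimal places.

€673.54

Market equilibrium (private): 14.65 + 0.60Q = 163.07 - 4.30Q → Q_m = 30.2898.
Total external benefit = ∫₀^{Q_m} (16.33 + 0.39Q) dQ = 16.33×30.2898 + ½×0.39×30.2898² = 673.5395.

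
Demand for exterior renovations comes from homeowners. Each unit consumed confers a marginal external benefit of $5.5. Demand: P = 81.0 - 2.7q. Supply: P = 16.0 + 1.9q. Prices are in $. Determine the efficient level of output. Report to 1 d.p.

Social marginal benefit = demand + MEB = 86.5 - 2.7q.
Set SMB = MC: 86.5 - 2.7q = 16.0 + 1.9q → q* = 15.3261.

q* = 15.3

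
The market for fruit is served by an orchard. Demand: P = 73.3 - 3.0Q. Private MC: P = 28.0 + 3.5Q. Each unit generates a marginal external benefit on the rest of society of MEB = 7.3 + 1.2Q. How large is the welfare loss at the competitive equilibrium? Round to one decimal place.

Market equilibrium (private): 28.0 + 3.5Q = 73.3 - 3.0Q → Q_m = 6.9692.
Social marginal cost = private MC − MEB = 20.7 + 2.3Q.
Set SMC = demand: 20.7 + 2.3Q = 73.3 - 3.0Q → Q* = 9.9245.
The welfare-loss triangle has base |Q_m − Q*| and height MEB(Q_m) (the vertical gap between SMC and demand is zero at Q* and MEB at Q_m).
DWL = ½ × 2.9553 × 15.6631 = 23.1446.

DWL = 23.1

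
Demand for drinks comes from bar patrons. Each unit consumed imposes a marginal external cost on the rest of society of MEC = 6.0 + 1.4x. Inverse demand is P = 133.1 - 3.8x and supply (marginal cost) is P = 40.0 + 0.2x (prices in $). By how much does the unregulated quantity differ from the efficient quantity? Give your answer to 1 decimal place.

7.1 units

Market equilibrium (private): 40.0 + 0.2x = 133.1 - 3.8x → x_m = 23.2750.
Social marginal benefit = demand − MEC = 127.1 - 5.2x.
Set SMB = MC: 127.1 - 5.2x = 40.0 + 0.2x → x* = 16.1296.
Gap = |23.2750 − 16.1296| = 7.1454.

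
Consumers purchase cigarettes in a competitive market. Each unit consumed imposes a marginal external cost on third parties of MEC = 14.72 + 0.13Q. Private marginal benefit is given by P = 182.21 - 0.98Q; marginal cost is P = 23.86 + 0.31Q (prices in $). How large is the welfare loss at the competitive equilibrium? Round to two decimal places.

DWL = $331.38

Market equilibrium (private): 23.86 + 0.31Q = 182.21 - 0.98Q → Q_m = 122.7519.
Social marginal benefit = demand − MEC = 167.49 - 1.11Q.
Set SMB = MC: 167.49 - 1.11Q = 23.86 + 0.31Q → Q* = 101.1479.
The welfare-loss triangle has base |Q_m − Q*| and height MEC(Q_m) (the vertical gap between SMB and MC is zero at Q* and MEC at Q_m).
DWL = ½ × 21.6040 × 30.6778 = 331.3816.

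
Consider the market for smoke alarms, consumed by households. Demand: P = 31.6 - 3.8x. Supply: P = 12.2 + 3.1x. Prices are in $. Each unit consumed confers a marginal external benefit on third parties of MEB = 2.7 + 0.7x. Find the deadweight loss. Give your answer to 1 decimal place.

DWL = $1.8

Market equilibrium (private): 12.2 + 3.1x = 31.6 - 3.8x → x_m = 2.8116.
Social marginal benefit = demand + MEB = 34.3 - 3.1x.
Set SMB = MC: 34.3 - 3.1x = 12.2 + 3.1x → x* = 3.5645.
The loss is the area between SMB and MC from x* to x_m; with linear curves that's a triangle of height MEB(x_m).
DWL = ½ × 0.7529 × 4.6681 = 1.7573.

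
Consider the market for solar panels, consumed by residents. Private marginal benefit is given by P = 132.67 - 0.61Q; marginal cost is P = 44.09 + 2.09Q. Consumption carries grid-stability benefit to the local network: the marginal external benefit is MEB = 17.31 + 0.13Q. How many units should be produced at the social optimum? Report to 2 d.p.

Social marginal benefit = demand + MEB = 149.98 - 0.48Q.
Set SMB = MC: 149.98 - 0.48Q = 44.09 + 2.09Q → Q* = 41.2023.

Q* = 41.20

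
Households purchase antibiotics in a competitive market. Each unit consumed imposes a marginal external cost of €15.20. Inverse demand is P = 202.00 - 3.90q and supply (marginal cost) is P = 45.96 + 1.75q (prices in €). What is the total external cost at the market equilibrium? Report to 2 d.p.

Market equilibrium (private): 45.96 + 1.75q = 202.00 - 3.90q → q_m = 27.6177.
Total external cost = MEC × q_m = 15.20 × 27.6177 = 419.7890.

€419.79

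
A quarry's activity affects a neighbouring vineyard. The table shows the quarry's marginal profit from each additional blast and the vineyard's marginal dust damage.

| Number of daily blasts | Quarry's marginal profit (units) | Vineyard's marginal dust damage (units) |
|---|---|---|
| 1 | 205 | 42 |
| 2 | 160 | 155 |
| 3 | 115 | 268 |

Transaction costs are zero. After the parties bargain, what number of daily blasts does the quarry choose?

2

Bargaining reaches the level where marginal profit last exceeds marginal dust damage.
That holds through level 2 (160 ≥ 155) but not at 3 (115 < 268).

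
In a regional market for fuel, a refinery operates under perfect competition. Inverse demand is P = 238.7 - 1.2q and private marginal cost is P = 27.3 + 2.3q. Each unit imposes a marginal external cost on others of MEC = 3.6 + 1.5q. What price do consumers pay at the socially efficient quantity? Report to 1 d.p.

P = 188.8

Social marginal cost = private MC + MEC = 30.9 + 3.8q.
Set SMC = demand: 30.9 + 3.8q = 238.7 - 1.2q → q* = 41.5600.
Consumer price on the demand curve at q*: 238.7 − 1.2×41.5600 = 188.8280.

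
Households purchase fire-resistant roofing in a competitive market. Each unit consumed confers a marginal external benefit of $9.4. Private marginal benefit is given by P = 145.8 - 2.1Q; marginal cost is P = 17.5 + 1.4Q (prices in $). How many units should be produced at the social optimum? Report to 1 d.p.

Q* = 39.3

Social marginal benefit = demand + MEB = 155.2 - 2.1Q.
Set SMB = MC: 155.2 - 2.1Q = 17.5 + 1.4Q → Q* = 39.3429.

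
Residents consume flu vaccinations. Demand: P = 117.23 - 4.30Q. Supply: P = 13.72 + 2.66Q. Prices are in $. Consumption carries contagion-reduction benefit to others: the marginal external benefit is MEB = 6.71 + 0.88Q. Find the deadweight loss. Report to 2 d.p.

DWL = $32.23

Market equilibrium (private): 13.72 + 2.66Q = 117.23 - 4.30Q → Q_m = 14.8721.
Social marginal benefit = demand + MEB = 123.94 - 3.42Q.
Set SMB = MC: 123.94 - 3.42Q = 13.72 + 2.66Q → Q* = 18.1283.
The loss is the area between SMB and MC from Q* to Q_m; with linear curves that's a triangle of height MEB(Q_m).
DWL = ½ × 3.2562 × 19.7975 = 32.2323.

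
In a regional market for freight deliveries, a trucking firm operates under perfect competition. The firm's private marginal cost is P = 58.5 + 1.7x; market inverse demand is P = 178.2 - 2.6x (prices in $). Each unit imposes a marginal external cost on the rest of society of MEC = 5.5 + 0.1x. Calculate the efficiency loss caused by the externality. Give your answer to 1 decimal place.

Market equilibrium (private): 58.5 + 1.7x = 178.2 - 2.6x → x_m = 27.8372.
Social marginal cost = private MC + MEC = 64.0 + 1.8x.
Set SMC = demand: 64.0 + 1.8x = 178.2 - 2.6x → x* = 25.9545.
Height of the DWL triangle at x_m is SMC(x_m) − demand(x_m) = MEC(x_m) = 8.2837.
DWL = ½ × 1.8827 × 8.2837 = 7.7979.

DWL = $7.8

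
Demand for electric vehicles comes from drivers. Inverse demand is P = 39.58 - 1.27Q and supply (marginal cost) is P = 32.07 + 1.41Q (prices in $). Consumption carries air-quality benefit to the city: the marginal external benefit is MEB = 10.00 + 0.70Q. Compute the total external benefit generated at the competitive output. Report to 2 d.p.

Market equilibrium (private): 32.07 + 1.41Q = 39.58 - 1.27Q → Q_m = 2.8022.
Total external benefit = ∫₀^{Q_m} (10.00 + 0.70Q) dQ = 10.00×2.8022 + ½×0.70×2.8022² = 30.7703.

$30.77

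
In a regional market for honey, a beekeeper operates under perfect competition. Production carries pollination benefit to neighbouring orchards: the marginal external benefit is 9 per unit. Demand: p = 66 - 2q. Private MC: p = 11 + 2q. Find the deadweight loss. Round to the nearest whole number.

DWL = 10

Market equilibrium (private): 11 + 2q = 66 - 2q → q_m = 13.7500.
Social marginal cost = private MC − MEB = 2 + 2q.
Set SMC = demand: 2 + 2q = 66 - 2q → q* = 16.0000.
The loss is the area between SMC and demand from q* to q_m; with linear curves that's a triangle of height MEB(q_m).
DWL = ½ × 2.2500 × 9.0000 = 10.1250.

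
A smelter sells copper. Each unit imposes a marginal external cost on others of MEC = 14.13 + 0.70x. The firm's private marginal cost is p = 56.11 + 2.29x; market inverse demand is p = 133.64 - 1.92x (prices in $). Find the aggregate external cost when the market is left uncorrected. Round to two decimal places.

$378.91

Market equilibrium (private): 56.11 + 2.29x = 133.64 - 1.92x → x_m = 18.4157.
Total external cost = ∫₀^{x_m} (14.13 + 0.70x) dx = 14.13×18.4157 + ½×0.70×18.4157² = 378.9121.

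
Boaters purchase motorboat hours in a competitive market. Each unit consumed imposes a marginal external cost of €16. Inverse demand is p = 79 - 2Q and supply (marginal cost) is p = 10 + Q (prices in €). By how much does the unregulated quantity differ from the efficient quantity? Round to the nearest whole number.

Market equilibrium (private): 10 + Q = 79 - 2Q → Q_m = 23.0000.
Social marginal benefit = demand − MEC = 63 - 2Q.
Set SMB = MC: 63 - 2Q = 10 + Q → Q* = 17.6667.
Gap = |23.0000 − 17.6667| = 5.3333.

5 units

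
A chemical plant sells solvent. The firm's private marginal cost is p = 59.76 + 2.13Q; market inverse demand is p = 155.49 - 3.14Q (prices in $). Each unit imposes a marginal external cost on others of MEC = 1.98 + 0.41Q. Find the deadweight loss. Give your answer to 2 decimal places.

Market equilibrium (private): 59.76 + 2.13Q = 155.49 - 3.14Q → Q_m = 18.1651.
Social marginal cost = private MC + MEC = 61.74 + 2.54Q.
Set SMC = demand: 61.74 + 2.54Q = 155.49 - 3.14Q → Q* = 16.5053.
The loss is the area between SMC and demand from Q* to Q_m; with linear curves that's a triangle of height MEC(Q_m).
DWL = ½ × 1.6598 × 9.4277 = 7.8240.

DWL = $7.82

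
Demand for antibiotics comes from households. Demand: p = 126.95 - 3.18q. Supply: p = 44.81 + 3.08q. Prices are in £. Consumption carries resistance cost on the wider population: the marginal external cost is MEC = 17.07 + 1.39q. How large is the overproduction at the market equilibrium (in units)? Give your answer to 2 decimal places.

Market equilibrium (private): 44.81 + 3.08q = 126.95 - 3.18q → q_m = 13.1214.
Social marginal benefit = demand − MEC = 109.88 - 4.57q.
Set SMB = MC: 109.88 - 4.57q = 44.81 + 3.08q → q* = 8.5059.
Gap = |13.1214 − 8.5059| = 4.6155.

4.62 units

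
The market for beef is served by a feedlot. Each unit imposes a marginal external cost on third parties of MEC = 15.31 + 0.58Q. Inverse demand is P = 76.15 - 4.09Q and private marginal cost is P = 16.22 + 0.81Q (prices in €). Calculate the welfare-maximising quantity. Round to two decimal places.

Social marginal cost = private MC + MEC = 31.53 + 1.39Q.
Set SMC = demand: 31.53 + 1.39Q = 76.15 - 4.09Q → Q* = 8.1423.

Q* = 8.14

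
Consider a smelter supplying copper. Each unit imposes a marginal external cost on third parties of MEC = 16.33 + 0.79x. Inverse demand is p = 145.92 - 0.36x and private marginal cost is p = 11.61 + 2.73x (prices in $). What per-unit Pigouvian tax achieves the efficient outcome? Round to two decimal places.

Social marginal cost = private MC + MEC = 27.94 + 3.52x.
Set SMC = demand: 27.94 + 3.52x = 145.92 - 0.36x → x* = 30.4072.
The Pigouvian tax equals MEC at x*: 16.33 + 0.79×30.4072 = 40.3517.

tax = $40.35 per unit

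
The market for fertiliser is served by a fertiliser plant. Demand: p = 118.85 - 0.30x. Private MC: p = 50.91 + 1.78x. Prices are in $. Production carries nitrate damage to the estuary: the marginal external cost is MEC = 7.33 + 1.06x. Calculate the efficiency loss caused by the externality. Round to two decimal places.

Market equilibrium (private): 50.91 + 1.78x = 118.85 - 0.30x → x_m = 32.6635.
Social marginal cost = private MC + MEC = 58.24 + 2.84x.
Set SMC = demand: 58.24 + 2.84x = 118.85 - 0.30x → x* = 19.3025.
The welfare-loss triangle has base |x_m − x*| and height MEC(x_m) (the vertical gap between SMC and demand is zero at x* and MEC at x_m).
DWL = ½ × 13.3610 × 41.9533 = 280.2690.

DWL = $280.27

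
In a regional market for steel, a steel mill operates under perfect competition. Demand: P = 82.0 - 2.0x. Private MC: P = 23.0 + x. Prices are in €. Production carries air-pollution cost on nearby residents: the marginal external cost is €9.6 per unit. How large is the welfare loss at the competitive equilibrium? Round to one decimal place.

DWL = €15.4

Market equilibrium (private): 23.0 + x = 82.0 - 2.0x → x_m = 19.6667.
Social marginal cost = private MC + MEC = 32.6 + x.
Set SMC = demand: 32.6 + x = 82.0 - 2.0x → x* = 16.4667.
The welfare-loss triangle has base |x_m − x*| and height MEC(x_m) (the vertical gap between SMC and demand is zero at x* and MEC at x_m).
DWL = ½ × 3.2000 × 9.6000 = 15.3600.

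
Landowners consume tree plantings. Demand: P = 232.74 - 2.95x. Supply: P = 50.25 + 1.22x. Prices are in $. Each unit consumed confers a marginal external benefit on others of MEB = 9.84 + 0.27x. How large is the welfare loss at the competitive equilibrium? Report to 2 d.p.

DWL = $60.13

Market equilibrium (private): 50.25 + 1.22x = 232.74 - 2.95x → x_m = 43.7626.
Social marginal benefit = demand + MEB = 242.58 - 2.68x.
Set SMB = MC: 242.58 - 2.68x = 50.25 + 1.22x → x* = 49.3154.
The welfare-loss triangle has base |x_m − x*| and height MEB(x_m) (the vertical gap between SMB and MC is zero at x* and MEB at x_m).
DWL = ½ × 5.5528 × 21.6559 = 60.1254.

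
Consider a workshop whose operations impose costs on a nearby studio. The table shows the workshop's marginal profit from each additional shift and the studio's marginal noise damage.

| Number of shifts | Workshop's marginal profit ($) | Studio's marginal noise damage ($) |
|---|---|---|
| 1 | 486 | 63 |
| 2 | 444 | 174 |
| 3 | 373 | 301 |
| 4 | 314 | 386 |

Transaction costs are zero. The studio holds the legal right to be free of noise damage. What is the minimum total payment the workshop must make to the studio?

$538

Efficient level: marginal profit ≥ marginal noise damage through level 3, so k* = 3.
With the studio holding the right, the workshop must at least compensate total damage at k*: 63 + 174 + 301 = 538.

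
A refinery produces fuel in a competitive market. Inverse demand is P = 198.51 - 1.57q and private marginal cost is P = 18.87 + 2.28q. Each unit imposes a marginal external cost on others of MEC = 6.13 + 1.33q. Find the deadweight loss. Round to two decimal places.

DWL = 448.80

Market equilibrium (private): 18.87 + 2.28q = 198.51 - 1.57q → q_m = 46.6597.
Social marginal cost = private MC + MEC = 25.00 + 3.61q.
Set SMC = demand: 25.00 + 3.61q = 198.51 - 1.57q → q* = 33.4961.
Height of the DWL triangle at q_m is SMC(q_m) − demand(q_m) = MEC(q_m) = 68.1875.
DWL = ½ × 13.1636 × 68.1875 = 448.7965.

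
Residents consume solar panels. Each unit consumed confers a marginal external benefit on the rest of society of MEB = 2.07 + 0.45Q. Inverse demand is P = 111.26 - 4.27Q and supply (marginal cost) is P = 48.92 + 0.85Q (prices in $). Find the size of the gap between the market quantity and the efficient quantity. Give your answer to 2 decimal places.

1.62 units

Market equilibrium (private): 48.92 + 0.85Q = 111.26 - 4.27Q → Q_m = 12.1758.
Social marginal benefit = demand + MEB = 113.33 - 3.82Q.
Set SMB = MC: 113.33 - 3.82Q = 48.92 + 0.85Q → Q* = 13.7923.
Gap = |12.1758 − 13.7923| = 1.6165.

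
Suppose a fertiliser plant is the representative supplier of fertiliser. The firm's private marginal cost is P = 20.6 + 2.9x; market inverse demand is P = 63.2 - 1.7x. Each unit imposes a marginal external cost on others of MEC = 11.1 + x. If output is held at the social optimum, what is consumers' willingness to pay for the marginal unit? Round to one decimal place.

P = 53.6

Social marginal cost = private MC + MEC = 31.7 + 3.9x.
Set SMC = demand: 31.7 + 3.9x = 63.2 - 1.7x → x* = 5.6250.
Consumer price on the demand curve at x*: 63.2 − 1.7×5.6250 = 53.6375.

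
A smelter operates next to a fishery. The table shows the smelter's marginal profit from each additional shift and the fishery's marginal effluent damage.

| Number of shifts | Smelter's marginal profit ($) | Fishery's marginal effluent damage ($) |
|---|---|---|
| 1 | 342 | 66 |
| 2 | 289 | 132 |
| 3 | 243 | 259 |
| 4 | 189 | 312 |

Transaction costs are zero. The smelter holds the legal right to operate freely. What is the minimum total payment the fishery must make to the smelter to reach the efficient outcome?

Left alone the smelter would choose level 4 (marginal profit stays positive).
Efficient level: k* = 2 (marginal profit ≥ marginal effluent damage through 2).
The fishery must at least cover the smelter's forgone profit from cutting 4→2: 243 + 189 = 432.

$432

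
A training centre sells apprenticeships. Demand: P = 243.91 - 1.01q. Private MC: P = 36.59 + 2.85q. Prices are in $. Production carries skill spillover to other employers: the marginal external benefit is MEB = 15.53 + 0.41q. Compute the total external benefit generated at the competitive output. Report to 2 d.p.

$1425.49

Market equilibrium (private): 36.59 + 2.85q = 243.91 - 1.01q → q_m = 53.7098.
Total external benefit = ∫₀^{q_m} (15.53 + 0.41q) dq = 15.53×53.7098 + ½×0.41×53.7098² = 1425.4854.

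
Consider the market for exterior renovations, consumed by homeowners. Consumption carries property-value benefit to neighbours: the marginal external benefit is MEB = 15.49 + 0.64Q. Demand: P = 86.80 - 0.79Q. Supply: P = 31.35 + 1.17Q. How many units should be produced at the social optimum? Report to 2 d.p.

Social marginal benefit = demand + MEB = 102.29 - 0.15Q.
Set SMB = MC: 102.29 - 0.15Q = 31.35 + 1.17Q → Q* = 53.7424.

Q* = 53.74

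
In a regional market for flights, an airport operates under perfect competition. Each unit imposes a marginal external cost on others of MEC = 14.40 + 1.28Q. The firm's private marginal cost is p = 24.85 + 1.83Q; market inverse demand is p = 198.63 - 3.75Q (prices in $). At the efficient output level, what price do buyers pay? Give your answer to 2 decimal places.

Social marginal cost = private MC + MEC = 39.25 + 3.11Q.
Set SMC = demand: 39.25 + 3.11Q = 198.63 - 3.75Q → Q* = 23.2332.
Consumer price on the demand curve at Q*: 198.63 − 3.75×23.2332 = 111.5055.

P = $111.51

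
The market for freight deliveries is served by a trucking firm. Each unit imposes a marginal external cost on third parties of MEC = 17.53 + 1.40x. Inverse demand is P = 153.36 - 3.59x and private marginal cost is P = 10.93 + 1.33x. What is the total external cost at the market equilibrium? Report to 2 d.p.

Market equilibrium (private): 10.93 + 1.33x = 153.36 - 3.59x → x_m = 28.9492.
Total external cost = ∫₀^{x_m} (17.53 + 1.40x) dx = 17.53×28.9492 + ½×1.40×28.9492² = 1094.1188.

1094.12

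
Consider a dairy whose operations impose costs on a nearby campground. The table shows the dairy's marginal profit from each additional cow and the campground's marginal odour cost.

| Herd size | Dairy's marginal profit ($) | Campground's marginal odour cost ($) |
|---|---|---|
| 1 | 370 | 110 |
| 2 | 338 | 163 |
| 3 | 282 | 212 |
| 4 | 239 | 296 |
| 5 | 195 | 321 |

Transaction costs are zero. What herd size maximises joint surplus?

Bargaining reaches the level where marginal profit last exceeds marginal odour cost.
That holds through level 3 (282 ≥ 212) but not at 4 (239 < 296).

3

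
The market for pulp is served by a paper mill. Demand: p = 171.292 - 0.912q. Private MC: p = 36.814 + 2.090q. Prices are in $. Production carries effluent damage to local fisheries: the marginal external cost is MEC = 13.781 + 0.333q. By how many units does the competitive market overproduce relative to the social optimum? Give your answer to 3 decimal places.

8.605 units

Market equilibrium (private): 36.814 + 2.090q = 171.292 - 0.912q → q_m = 44.7961.
Social marginal cost = private MC + MEC = 50.595 + 2.423q.
Set SMC = demand: 50.595 + 2.423q = 171.292 - 0.912q → q* = 36.1910.
Gap = |44.7961 − 36.1910| = 8.6051.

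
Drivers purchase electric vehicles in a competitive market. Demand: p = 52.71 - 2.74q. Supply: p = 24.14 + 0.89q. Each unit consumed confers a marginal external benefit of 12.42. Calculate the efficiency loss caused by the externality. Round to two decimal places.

Market equilibrium (private): 24.14 + 0.89q = 52.71 - 2.74q → q_m = 7.8705.
Social marginal benefit = demand + MEB = 65.13 - 2.74q.
Set SMB = MC: 65.13 - 2.74q = 24.14 + 0.89q → q* = 11.2920.
The loss is the area between SMB and MC from q* to q_m; with linear curves that's a triangle of height MEB(q_m).
DWL = ½ × 3.4215 × 12.4200 = 21.2475.

DWL = 21.25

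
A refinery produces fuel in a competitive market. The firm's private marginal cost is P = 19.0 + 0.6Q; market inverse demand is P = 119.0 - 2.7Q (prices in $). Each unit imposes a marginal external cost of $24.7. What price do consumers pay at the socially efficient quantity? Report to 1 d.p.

Social marginal cost = private MC + MEC = 43.7 + 0.6Q.
Set SMC = demand: 43.7 + 0.6Q = 119.0 - 2.7Q → Q* = 22.8182.
Consumer price on the demand curve at Q*: 119.0 − 2.7×22.8182 = 57.3909.

P = $57.4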